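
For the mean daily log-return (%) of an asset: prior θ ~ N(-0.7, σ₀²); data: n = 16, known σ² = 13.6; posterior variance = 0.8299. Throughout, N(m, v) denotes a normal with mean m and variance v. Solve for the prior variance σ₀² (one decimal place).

σ₀² = 35.1

For the Normal–Normal model with known σ², precisions add: τ_n = τ₀ + n/σ².
So 1/σ₀² = 1/0.8299 − 16/13.6 = 1.204964 − 1.176471 = 0.028493.
Hence σ₀² = 1/0.028493 ≈ 35.1.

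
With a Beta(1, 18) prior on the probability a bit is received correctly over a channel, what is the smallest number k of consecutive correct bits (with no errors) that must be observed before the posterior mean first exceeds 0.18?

After k correct bits and 0 errors the posterior is Beta(1+k, 18), with mean (1+k)/(1+18+k).
Set (1+k)/(19+k) > 0.18 and solve: k > (0.18·19 − 1)/(1 − 0.18) = 2.951.
The smallest integer exceeding 2.951 is 3, and checking k=3: (4)/(22) = 0.1818 > 0.18.

k = 3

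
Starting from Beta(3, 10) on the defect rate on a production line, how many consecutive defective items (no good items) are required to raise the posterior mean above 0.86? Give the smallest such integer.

k = 59

After k defective items and 0 good items the posterior is Beta(3+k, 10), with mean (3+k)/(3+10+k).
Set (3+k)/(13+k) > 0.86 and solve: k > (0.86·13 − 3)/(1 − 0.86) = 58.429.
The smallest integer exceeding 58.429 is 59, and checking k=59: (62)/(72) = 0.8611 > 0.86.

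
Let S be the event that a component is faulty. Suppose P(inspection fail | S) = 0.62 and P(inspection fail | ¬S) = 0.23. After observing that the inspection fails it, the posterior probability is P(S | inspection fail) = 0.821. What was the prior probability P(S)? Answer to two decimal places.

Bayes' rule in odds form gives O(S|E) = O(S)·[P(E|S)/P(E|¬S)], hence O(S) = O(S|E)/LR.
Posterior odds = 0.821/(1−0.821) = 4.5866. LR = 0.62/0.23 = 2.6957.
Prior odds = 4.5866/2.6957 = 1.7015, so P(S) = 1.7015/(1+1.7015) ≈ 0.63.

P(S) = 0.63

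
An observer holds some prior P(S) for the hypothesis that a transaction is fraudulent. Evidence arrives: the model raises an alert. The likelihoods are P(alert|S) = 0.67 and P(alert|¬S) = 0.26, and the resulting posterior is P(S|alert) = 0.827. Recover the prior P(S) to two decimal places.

P(S) = 0.65

In odds form, posterior odds = prior odds × likelihood ratio, so prior odds = posterior odds ÷ LR.
Posterior odds = 0.827/(1−0.827) = 4.7803. LR = 0.67/0.26 = 2.5769.
Prior odds = 4.7803/2.5769 = 1.8551, so P(S) = 1.8551/(1+1.8551) ≈ 0.65.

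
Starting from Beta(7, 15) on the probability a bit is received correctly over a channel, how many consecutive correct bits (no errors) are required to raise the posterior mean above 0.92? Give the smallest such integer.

k = 166

After k correct bits and 0 errors the posterior is Beta(7+k, 15), with mean (7+k)/(7+15+k).
Set (7+k)/(22+k) > 0.92 and solve: k > (0.92·22 − 7)/(1 − 0.92) = 165.500.
The smallest integer exceeding 165.500 is 166.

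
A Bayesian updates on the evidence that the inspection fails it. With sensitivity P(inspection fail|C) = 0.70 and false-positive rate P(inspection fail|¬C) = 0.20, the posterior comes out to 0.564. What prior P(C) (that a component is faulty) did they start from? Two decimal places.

Bayes' rule in odds form gives O(C|E) = O(C)·[P(E|C)/P(E|¬C)], hence O(C) = O(C|E)/LR.
Posterior odds = 0.564/(1−0.564) = 1.2936. LR = 0.70/0.20 = 3.5000.
Prior odds = 1.2936/3.5000 = 0.3696, so P(C) = 0.3696/(1+0.3696) ≈ 0.27.

P(C) = 0.27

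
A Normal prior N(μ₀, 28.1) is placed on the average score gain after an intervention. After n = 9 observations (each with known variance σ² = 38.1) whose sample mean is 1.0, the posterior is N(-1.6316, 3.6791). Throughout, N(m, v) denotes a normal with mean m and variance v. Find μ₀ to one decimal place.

μ₀ = -19.1

The posterior mean is a precision-weighted average: μ_n = (τ₀μ₀ + τ_data·x̄)/(τ₀+τ_data), with τ₀=1/σ₀² and τ_data=n/σ².
Here τ₀ = 1/28.1 = 0.035587 and τ_data = 9/38.1 = 0.236220, so τ_n = 0.271807.
Rearranging for μ₀: μ₀ = (μ_n·τ_n − τ_data·x̄)/τ₀ = (-1.6316·0.271807 − 0.236220·1.0) / 0.035587 = -0.679700/0.035587 ≈ -19.1.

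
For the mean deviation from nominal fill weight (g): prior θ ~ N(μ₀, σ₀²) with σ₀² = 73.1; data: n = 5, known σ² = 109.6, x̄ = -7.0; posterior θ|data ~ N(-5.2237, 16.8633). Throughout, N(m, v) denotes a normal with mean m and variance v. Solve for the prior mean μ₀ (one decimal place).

μ₀ = 0.7

The posterior mean is a precision-weighted average: μ_n = (τ₀μ₀ + τ_data·x̄)/(τ₀+τ_data), with τ₀=1/σ₀² and τ_data=n/σ².
Here τ₀ = 1/73.1 = 0.013680 and τ_data = 5/109.6 = 0.045620, so τ_n = 0.059300.
Rearranging for μ₀: μ₀ = (μ_n·τ_n − τ_data·x̄)/τ₀ = (-5.2237·0.059300 − 0.045620·-7.0) / 0.013680 = 0.009575/0.013680 ≈ 0.7.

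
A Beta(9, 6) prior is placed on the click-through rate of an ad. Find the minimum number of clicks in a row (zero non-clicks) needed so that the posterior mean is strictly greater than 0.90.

After k clicks and 0 non-clicks the posterior is Beta(9+k, 6), with mean (9+k)/(9+6+k).
Set (9+k)/(15+k) > 0.90 and solve: k > (0.90·15 − 9)/(1 − 0.90) = 45.000.
The smallest integer exceeding 45.000 is 46, and checking k=46: (55)/(61) = 0.9016 > 0.90.

k = 46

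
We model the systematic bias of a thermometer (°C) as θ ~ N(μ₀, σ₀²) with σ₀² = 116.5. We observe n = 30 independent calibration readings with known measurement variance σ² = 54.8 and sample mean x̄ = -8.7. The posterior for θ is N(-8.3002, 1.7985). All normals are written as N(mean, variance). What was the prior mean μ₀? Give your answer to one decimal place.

The posterior mean is a precision-weighted average: μ_n = (τ₀μ₀ + τ_data·x̄)/(τ₀+τ_data), with τ₀=1/σ₀² and τ_data=n/σ².
Here τ₀ = 1/116.5 = 0.008584 and τ_data = 30/54.8 = 0.547445, so τ_n = 0.556029.
Rearranging for μ₀: μ₀ = (μ_n·τ_n − τ_data·x̄)/τ₀ = (-8.3002·0.556029 − 0.547445·-8.7) / 0.008584 = 0.147620/0.008584 ≈ 17.2.

μ₀ = 17.2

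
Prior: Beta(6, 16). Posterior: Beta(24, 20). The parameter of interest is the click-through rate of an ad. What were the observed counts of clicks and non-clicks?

Beta is conjugate to the binomial likelihood: posterior = Beta(α+s, β+f).
Match parameters: s=24−6=18, f=20−16=4.

18 clicks and 4 non-clicks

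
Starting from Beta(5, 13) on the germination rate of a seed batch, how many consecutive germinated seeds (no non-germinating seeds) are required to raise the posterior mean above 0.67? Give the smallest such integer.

After k germinated seeds and 0 non-germinating seeds the posterior is Beta(5+k, 13), with mean (5+k)/(5+13+k).
Set (5+k)/(18+k) > 0.67 and solve: k > (0.67·18 − 5)/(1 − 0.67) = 21.394.
The smallest integer exceeding 21.394 is 22.

k = 22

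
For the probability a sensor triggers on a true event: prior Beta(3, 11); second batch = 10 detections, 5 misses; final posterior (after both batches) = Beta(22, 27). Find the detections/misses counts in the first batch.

9 detections and 11 misses

Sequential conjugate updates are equivalent to a single update on the pooled data, so total successes = posterior α − prior α and total failures = posterior β − prior β.
Total across both batches: 22−3=19 detections, 27−11=16 misses.
Subtract the second batch: 19−10=9 detections and 16−5=11 misses.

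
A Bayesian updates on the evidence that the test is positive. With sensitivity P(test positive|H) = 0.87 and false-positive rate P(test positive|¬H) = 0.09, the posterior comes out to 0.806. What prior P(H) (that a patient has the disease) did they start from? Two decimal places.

P(H) = 0.30

Bayes' rule in odds form gives O(H|E) = O(H)·[P(E|H)/P(E|¬H)], hence O(H) = O(H|E)/LR.
Posterior odds = 0.806/(1−0.806) = 4.1546. LR = 0.87/0.09 = 9.6667.
Prior odds = 4.1546/9.6667 = 0.4298, so P(H) = 0.4298/(1+0.4298) ≈ 0.30.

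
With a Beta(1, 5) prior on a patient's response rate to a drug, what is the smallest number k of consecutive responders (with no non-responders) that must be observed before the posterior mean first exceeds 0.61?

After k responders and 0 non-responders the posterior is Beta(1+k, 5), with mean (1+k)/(1+5+k).
Set (1+k)/(6+k) > 0.61 and solve: k > (0.61·6 − 1)/(1 − 0.61) = 6.821.
The smallest integer exceeding 6.821 is 7, and checking k=7: (8)/(13) = 0.6154 > 0.61.

k = 7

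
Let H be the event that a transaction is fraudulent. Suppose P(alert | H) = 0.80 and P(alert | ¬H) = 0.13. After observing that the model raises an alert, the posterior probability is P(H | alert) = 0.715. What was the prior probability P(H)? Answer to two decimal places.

P(H) = 0.29

In odds form, posterior odds = prior odds × likelihood ratio, so prior odds = posterior odds ÷ LR.
Posterior odds = 0.715/(1−0.715) = 2.5088. LR = 0.80/0.13 = 6.1538.
Prior odds = 2.5088/6.1538 = 0.4077, so P(H) = 0.4077/(1+0.4077) ≈ 0.29.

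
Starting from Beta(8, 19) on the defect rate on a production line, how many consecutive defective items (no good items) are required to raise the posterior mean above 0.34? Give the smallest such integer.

After k defective items and 0 good items the posterior is Beta(8+k, 19), with mean (8+k)/(8+19+k).
Set (8+k)/(27+k) > 0.34 and solve: k > (0.34·27 − 8)/(1 − 0.34) = 1.788.
The smallest integer exceeding 1.788 is 2, and checking k=2: (10)/(29) = 0.3448 > 0.34.

k = 2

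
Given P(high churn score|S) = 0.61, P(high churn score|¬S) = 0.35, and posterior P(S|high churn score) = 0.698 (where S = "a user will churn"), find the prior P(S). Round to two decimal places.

P(S) = 0.57

Bayes' rule in odds form gives O(S|E) = O(S)·[P(E|S)/P(E|¬S)], hence O(S) = O(S|E)/LR.
Posterior odds = 0.698/(1−0.698) = 2.3113. LR = 0.61/0.35 = 1.7429.
Prior odds = 2.3113/1.7429 = 1.3261, so P(S) = 1.3261/(1+1.3261) ≈ 0.57.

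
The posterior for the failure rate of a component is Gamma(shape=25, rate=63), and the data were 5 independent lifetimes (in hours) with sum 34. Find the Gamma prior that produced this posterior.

For an exponential likelihood with a Gamma(α, β) prior on the rate, n observations with total T give posterior Gamma(α+n, β+T).
So α = 25 − 5 = 20 and β = 63 − 34 = 29.

Gamma(shape=20, rate=29)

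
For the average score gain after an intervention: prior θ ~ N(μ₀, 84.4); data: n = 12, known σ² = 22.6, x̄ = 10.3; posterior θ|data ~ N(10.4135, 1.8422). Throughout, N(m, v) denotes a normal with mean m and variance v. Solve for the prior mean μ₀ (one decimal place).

μ₀ = 15.5

With known observation variance, the Normal–Normal posterior has precision τ_n = τ₀ + n/σ² and mean μ_n = (τ₀μ₀ + (n/σ²)x̄)/τ_n.
Here τ₀ = 1/84.4 = 0.011848 and τ_data = 12/22.6 = 0.530973, so τ_n = 0.542821.
Rearranging for μ₀: μ₀ = (μ_n·τ_n − τ_data·x̄)/τ₀ = (10.4135·0.542821 − 0.530973·10.3) / 0.011848 = 0.183645/0.011848 ≈ 15.5.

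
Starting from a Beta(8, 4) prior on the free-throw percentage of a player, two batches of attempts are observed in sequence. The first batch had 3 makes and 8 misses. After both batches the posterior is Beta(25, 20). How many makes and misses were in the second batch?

Because Beta–binomial updating is additive in the counts, the combined data contributed (α_post−α_prior, β_post−β_prior) successes and failures.
Total across both batches: 25−8=17 makes, 20−4=16 misses.
Subtract the first batch: 17−3=14 makes and 16−8=8 misses.

14 makes and 8 misses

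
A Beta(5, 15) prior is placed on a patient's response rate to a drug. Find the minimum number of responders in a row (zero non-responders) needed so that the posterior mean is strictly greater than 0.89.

k = 117

After k responders and 0 non-responders the posterior is Beta(5+k, 15), with mean (5+k)/(5+15+k).
Set (5+k)/(20+k) > 0.89 and solve: k > (0.89·20 − 5)/(1 − 0.89) = 116.364.
The smallest integer exceeding 116.364 is 117, and checking k=117: (122)/(137) = 0.8905 > 0.89.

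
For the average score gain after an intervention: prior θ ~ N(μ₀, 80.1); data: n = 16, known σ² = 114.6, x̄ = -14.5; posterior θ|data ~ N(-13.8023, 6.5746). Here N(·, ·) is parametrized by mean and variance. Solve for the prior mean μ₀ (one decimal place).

μ₀ = -6.0

The posterior mean is a precision-weighted average: μ_n = (τ₀μ₀ + τ_data·x̄)/(τ₀+τ_data), with τ₀=1/σ₀² and τ_data=n/σ².
Here τ₀ = 1/80.1 = 0.012484 and τ_data = 16/114.6 = 0.139616, so τ_n = 0.152100.
Rearranging for μ₀: μ₀ = (μ_n·τ_n − τ_data·x̄)/τ₀ = (-13.8023·0.152100 − 0.139616·-14.5) / 0.012484 = -0.074898/0.012484 ≈ -6.0.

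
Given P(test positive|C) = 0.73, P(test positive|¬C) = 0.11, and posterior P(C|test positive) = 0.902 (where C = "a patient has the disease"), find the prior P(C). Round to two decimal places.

Bayes' rule in odds form gives O(C|E) = O(C)·[P(E|C)/P(E|¬C)], hence O(C) = O(C|E)/LR.
Posterior odds = 0.902/(1−0.902) = 9.2041. LR = 0.73/0.11 = 6.6364.
Prior odds = 9.2041/6.6364 = 1.3869, so P(C) = 1.3869/(1+1.3869) ≈ 0.58.

P(C) = 0.58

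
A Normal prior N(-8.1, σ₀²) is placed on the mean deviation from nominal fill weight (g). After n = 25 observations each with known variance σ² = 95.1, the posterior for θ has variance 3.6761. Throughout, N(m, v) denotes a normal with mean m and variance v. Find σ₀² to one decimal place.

For the Normal–Normal model with known σ², precisions add: τ_n = τ₀ + n/σ².
So 1/σ₀² = 1/3.6761 − 25/95.1 = 0.272027 − 0.262881 = 0.009146.
Hence σ₀² = 1/0.009146 ≈ 109.3.

σ₀² = 109.3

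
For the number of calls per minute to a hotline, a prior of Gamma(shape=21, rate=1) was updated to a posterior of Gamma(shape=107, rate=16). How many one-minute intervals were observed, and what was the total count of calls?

A Gamma(α, β) prior (rate parametrization) on a Poisson rate with n observations summing to S gives posterior Gamma(α+S, β+n).
Matching: Σxᵢ = 107 − 21 = 86 and n = 16 − 1 = 15.

n = 15 one-minute intervals with total 86 calls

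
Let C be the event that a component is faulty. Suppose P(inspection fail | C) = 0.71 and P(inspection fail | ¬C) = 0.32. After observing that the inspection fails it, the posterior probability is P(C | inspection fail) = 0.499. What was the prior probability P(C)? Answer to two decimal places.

In odds form, posterior odds = prior odds × likelihood ratio, so prior odds = posterior odds ÷ LR.
Posterior odds = 0.499/(1−0.499) = 0.9960. LR = 0.71/0.32 = 2.2188.
Prior odds = 0.9960/2.2188 = 0.4489, so P(C) = 0.4489/(1+0.4489) ≈ 0.31.

P(C) = 0.31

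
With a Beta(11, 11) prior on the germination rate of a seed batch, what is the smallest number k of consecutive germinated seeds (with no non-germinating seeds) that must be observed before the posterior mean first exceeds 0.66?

After k germinated seeds and 0 non-germinating seeds the posterior is Beta(11+k, 11), with mean (11+k)/(11+11+k).
Set (11+k)/(22+k) > 0.66 and solve: k > (0.66·22 − 11)/(1 − 0.66) = 10.353.
The smallest integer exceeding 10.353 is 11.

k = 11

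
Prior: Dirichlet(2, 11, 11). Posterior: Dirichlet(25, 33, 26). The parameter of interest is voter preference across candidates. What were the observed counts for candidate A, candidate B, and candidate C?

For a Dirichlet(α) prior with multinomial counts c, the posterior is Dirichlet(α + c) componentwise.
Counts are posterior − prior componentwise: 25−2=23, 33−11=22, 26−11=15.

counts (23, 22, 15)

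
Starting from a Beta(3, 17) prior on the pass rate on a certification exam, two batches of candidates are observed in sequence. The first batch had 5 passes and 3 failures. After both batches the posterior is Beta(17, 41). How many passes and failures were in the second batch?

9 passes and 21 failures

Because Beta–binomial updating is additive in the counts, the combined data contributed (α_post−α_prior, β_post−β_prior) successes and failures.
Total across both batches: 17−3=14 passes, 41−17=24 failures.
Subtract the first batch: 14−5=9 passes and 24−3=21 failures.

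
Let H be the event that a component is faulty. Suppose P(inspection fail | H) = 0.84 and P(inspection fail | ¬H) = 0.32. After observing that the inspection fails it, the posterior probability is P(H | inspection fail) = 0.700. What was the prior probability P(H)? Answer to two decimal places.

Bayes' rule in odds form gives O(H|E) = O(H)·[P(E|H)/P(E|¬H)], hence O(H) = O(H|E)/LR.
Posterior odds = 0.700/(1−0.700) = 2.3333. LR = 0.84/0.32 = 2.6250.
Prior odds = 2.3333/2.6250 = 0.8889, so P(H) = 0.8889/(1+0.8889) ≈ 0.47.

P(H) = 0.47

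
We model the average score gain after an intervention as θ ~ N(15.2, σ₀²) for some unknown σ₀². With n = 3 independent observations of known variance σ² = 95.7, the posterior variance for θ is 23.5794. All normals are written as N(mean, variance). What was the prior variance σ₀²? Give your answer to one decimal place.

For the Normal–Normal model with known σ², precisions add: τ_n = τ₀ + n/σ².
So 1/σ₀² = 1/23.5794 − 3/95.7 = 0.042410 − 0.031348 = 0.011062.
Hence σ₀² = 1/0.011062 ≈ 90.4.

σ₀² = 90.4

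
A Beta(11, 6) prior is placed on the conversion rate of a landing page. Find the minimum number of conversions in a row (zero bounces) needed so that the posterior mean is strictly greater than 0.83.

k = 19

After k conversions and 0 bounces the posterior is Beta(11+k, 6), with mean (11+k)/(11+6+k).
Set (11+k)/(17+k) > 0.83 and solve: k > (0.83·17 − 11)/(1 − 0.83) = 18.294.
The smallest integer exceeding 18.294 is 19.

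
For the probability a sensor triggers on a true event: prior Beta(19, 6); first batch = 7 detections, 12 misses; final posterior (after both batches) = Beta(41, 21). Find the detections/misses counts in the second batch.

Sequential conjugate updates are equivalent to a single update on the pooled data, so total successes = posterior α − prior α and total failures = posterior β − prior β.
Total across both batches: 41−19=22 detections, 21−6=15 misses.
Subtract the first batch: 22−7=15 detections and 15−12=3 misses.

15 detections and 3 misses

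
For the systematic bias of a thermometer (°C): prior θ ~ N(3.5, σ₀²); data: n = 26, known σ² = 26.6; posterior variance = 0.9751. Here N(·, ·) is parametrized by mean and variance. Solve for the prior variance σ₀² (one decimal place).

Posterior precision equals prior precision plus data precision: 1/σ_n² = 1/σ₀² + n/σ².
So 1/σ₀² = 1/0.9751 − 26/26.6 = 1.025536 − 0.977444 = 0.048092.
Hence σ₀² = 1/0.048092 ≈ 20.8.

σ₀² = 20.8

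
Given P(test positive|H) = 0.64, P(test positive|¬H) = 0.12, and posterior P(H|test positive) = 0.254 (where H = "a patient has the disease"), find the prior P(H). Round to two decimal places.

Bayes' rule in odds form gives O(H|E) = O(H)·[P(E|H)/P(E|¬H)], hence O(H) = O(H|E)/LR.
Posterior odds = 0.254/(1−0.254) = 0.3405. LR = 0.64/0.12 = 5.3333.
Prior odds = 0.3405/5.3333 = 0.0638, so P(H) = 0.0638/(1+0.0638) ≈ 0.06.

P(H) = 0.06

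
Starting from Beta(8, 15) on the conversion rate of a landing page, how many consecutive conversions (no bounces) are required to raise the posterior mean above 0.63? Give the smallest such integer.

After k conversions and 0 bounces the posterior is Beta(8+k, 15), with mean (8+k)/(8+15+k).
Set (8+k)/(23+k) > 0.63 and solve: k > (0.63·23 − 8)/(1 − 0.63) = 17.541.
The smallest integer exceeding 17.541 is 18, and checking k=18: (26)/(41) = 0.6341 > 0.63.

k = 18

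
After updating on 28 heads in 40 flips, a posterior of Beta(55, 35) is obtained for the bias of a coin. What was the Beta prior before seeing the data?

Beta(27, 23)

A Beta(a, b) prior with s successes and f failures in binomial data gives a Beta(a+s, b+f) posterior.
So a = 55 − 28 = 27 and b = 35 − 12 = 23.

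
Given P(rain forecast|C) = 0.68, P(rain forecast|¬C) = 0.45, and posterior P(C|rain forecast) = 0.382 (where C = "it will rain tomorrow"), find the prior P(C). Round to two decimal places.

Bayes' rule in odds form gives O(C|E) = O(C)·[P(E|C)/P(E|¬C)], hence O(C) = O(C|E)/LR.
Posterior odds = 0.382/(1−0.382) = 0.6181. LR = 0.68/0.45 = 1.5111.
Prior odds = 0.6181/1.5111 = 0.4090, so P(C) = 0.4090/(1+0.4090) ≈ 0.29.

P(C) = 0.29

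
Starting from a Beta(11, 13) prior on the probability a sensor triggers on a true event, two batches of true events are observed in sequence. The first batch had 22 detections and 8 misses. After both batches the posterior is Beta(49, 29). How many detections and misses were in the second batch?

Sequential conjugate updates are equivalent to a single update on the pooled data, so total successes = posterior α − prior α and total failures = posterior β − prior β.
Total across both batches: 49−11=38 detections, 29−13=16 misses.
Subtract the first batch: 38−22=16 detections and 16−8=8 misses.

16 detections and 8 misses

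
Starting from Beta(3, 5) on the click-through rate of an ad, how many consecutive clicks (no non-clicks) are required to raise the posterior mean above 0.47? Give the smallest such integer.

k = 2

After k clicks and 0 non-clicks the posterior is Beta(3+k, 5), with mean (3+k)/(3+5+k).
Set (3+k)/(8+k) > 0.47 and solve: k > (0.47·8 − 3)/(1 − 0.47) = 1.434.
The smallest integer exceeding 1.434 is 2.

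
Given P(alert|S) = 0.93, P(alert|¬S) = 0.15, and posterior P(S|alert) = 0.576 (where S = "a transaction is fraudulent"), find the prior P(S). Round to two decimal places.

Bayes' rule in odds form gives O(S|E) = O(S)·[P(E|S)/P(E|¬S)], hence O(S) = O(S|E)/LR.
Posterior odds = 0.576/(1−0.576) = 1.3585. LR = 0.93/0.15 = 6.2000.
Prior odds = 1.3585/6.2000 = 0.2191, so P(S) = 0.2191/(1+0.2191) ≈ 0.18.

P(S) = 0.18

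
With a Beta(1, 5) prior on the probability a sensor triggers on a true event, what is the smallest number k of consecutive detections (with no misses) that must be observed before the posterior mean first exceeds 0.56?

k = 6

After k detections and 0 misses the posterior is Beta(1+k, 5), with mean (1+k)/(1+5+k).
Set (1+k)/(6+k) > 0.56 and solve: k > (0.56·6 − 1)/(1 − 0.56) = 5.364.
The smallest integer exceeding 5.364 is 6.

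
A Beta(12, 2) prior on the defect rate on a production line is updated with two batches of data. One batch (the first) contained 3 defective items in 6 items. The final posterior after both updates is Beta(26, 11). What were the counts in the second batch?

11 defective items and 6 good items

Because Beta–binomial updating is additive in the counts, the combined data contributed (α_post−α_prior, β_post−β_prior) successes and failures.
Total across both batches: 26−12=14 defective items, 11−2=9 good items.
Subtract the first batch: 14−3=11 defective items and 9−3=6 good items.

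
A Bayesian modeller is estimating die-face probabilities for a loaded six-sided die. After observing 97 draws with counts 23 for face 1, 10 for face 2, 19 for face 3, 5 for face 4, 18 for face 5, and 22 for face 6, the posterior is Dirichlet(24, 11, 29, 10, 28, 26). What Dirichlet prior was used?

For a Dirichlet(α) prior with multinomial counts c, the posterior is Dirichlet(α + c) componentwise.
Subtract each count from the matching posterior parameter: 24−23=1, 11−10=1, 29−19=10, 10−5=5, 28−18=10, 26−22=4.

Dirichlet(1, 1, 10, 5, 10, 4)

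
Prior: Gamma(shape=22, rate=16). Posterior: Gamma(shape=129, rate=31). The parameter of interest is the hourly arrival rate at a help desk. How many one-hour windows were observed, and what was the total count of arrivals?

n = 15 one-hour windows with total 107 arrivals

A Gamma(α, β) prior (rate parametrization) on a Poisson rate with n observations summing to S gives posterior Gamma(α+S, β+n).
Matching: Σxᵢ = 129 − 22 = 107 and n = 31 − 16 = 15.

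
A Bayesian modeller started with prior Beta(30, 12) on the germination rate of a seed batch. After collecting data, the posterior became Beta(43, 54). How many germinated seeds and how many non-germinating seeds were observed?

13 germinated seeds and 42 non-germinating seeds

Under Beta–binomial conjugacy the posterior parameters are (α+s, β+f).
Match parameters: s=43−30=13, f=54−12=42.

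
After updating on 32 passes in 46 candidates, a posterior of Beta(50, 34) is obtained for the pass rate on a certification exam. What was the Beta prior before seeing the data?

Beta is conjugate to the binomial likelihood: posterior = Beta(α+s, β+f).
Subtract the data counts: 50−32=18, 34−14=20.

Beta(18, 20)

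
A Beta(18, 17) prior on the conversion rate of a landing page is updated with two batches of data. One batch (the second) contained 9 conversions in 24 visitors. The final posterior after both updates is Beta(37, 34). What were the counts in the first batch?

Sequential conjugate updates are equivalent to a single update on the pooled data, so total successes = posterior α − prior α and total failures = posterior β − prior β.
Total across both batches: 37−18=19 conversions, 34−17=17 bounces.
Subtract the second batch: 19−9=10 conversions and 17−15=2 bounces.

10 conversions and 2 bounces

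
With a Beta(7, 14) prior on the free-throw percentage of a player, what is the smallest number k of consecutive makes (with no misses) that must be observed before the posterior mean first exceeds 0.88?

After k makes and 0 misses the posterior is Beta(7+k, 14), with mean (7+k)/(7+14+k).
Set (7+k)/(21+k) > 0.88 and solve: k > (0.88·21 − 7)/(1 − 0.88) = 95.667.
The smallest integer exceeding 95.667 is 96.

k = 96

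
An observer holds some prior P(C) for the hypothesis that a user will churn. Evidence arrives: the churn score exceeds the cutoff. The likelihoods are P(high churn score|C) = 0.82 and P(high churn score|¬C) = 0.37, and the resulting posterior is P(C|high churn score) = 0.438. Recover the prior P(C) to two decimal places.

P(C) = 0.26

Bayes' rule in odds form gives O(C|E) = O(C)·[P(E|C)/P(E|¬C)], hence O(C) = O(C|E)/LR.
Posterior odds = 0.438/(1−0.438) = 0.7794. LR = 0.82/0.37 = 2.2162.
Prior odds = 0.7794/2.2162 = 0.3517, so P(C) = 0.3517/(1+0.3517) ≈ 0.26.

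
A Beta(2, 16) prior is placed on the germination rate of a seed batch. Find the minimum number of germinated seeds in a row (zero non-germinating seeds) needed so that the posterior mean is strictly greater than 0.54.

After k germinated seeds and 0 non-germinating seeds the posterior is Beta(2+k, 16), with mean (2+k)/(2+16+k).
Set (2+k)/(18+k) > 0.54 and solve: k > (0.54·18 − 2)/(1 − 0.54) = 16.783.
The smallest integer exceeding 16.783 is 17, and checking k=17: (19)/(35) = 0.5429 > 0.54.

k = 17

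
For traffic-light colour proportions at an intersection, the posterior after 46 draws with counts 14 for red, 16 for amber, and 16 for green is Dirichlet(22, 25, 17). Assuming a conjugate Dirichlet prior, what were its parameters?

Dirichlet(8, 9, 1)

For a Dirichlet(α) prior with multinomial counts c, the posterior is Dirichlet(α + c) componentwise.
Subtract each count from the matching posterior parameter: 22−14=8, 25−16=9, 17−16=1.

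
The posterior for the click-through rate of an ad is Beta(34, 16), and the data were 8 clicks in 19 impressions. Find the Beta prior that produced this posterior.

Beta(26, 5)

Beta is conjugate to the binomial likelihood: posterior = Beta(a+s, b+f).
So a = 34 − 8 = 26 and b = 16 − 11 = 5.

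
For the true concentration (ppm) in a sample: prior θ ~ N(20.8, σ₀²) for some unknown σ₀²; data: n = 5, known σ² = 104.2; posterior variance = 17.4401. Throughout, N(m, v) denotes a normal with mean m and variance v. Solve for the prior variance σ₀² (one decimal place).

σ₀² = 106.9

For the Normal–Normal model with known σ², precisions add: τ_n = τ₀ + n/σ².
So 1/σ₀² = 1/17.4401 − 5/104.2 = 0.057339 − 0.047985 = 0.009354.
Hence σ₀² = 1/0.009354 ≈ 106.9.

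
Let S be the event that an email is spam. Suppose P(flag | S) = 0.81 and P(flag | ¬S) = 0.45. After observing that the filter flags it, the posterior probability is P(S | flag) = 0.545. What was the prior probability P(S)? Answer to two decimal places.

In odds form, posterior odds = prior odds × likelihood ratio, so prior odds = posterior odds ÷ LR.
Posterior odds = 0.545/(1−0.545) = 1.1978. LR = 0.81/0.45 = 1.8000.
Prior odds = 1.1978/1.8000 = 0.6654, so P(S) = 0.6654/(1+0.6654) ≈ 0.40.

P(S) = 0.40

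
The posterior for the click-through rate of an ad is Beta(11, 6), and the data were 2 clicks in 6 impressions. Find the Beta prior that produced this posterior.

Under Beta–binomial conjugacy the posterior parameters are (a+s, b+f).
Subtract the data counts: 11−2=9, 6−4=2.

Beta(9, 2)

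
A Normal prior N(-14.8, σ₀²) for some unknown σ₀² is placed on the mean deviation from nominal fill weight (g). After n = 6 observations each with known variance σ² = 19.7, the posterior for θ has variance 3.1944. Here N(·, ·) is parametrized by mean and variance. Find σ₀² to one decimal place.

Posterior precision equals prior precision plus data precision: 1/σ_n² = 1/σ₀² + n/σ².
So 1/σ₀² = 1/3.1944 − 6/19.7 = 0.313048 − 0.304569 = 0.008479.
Hence σ₀² = 1/0.008479 ≈ 117.9.

σ₀² = 117.9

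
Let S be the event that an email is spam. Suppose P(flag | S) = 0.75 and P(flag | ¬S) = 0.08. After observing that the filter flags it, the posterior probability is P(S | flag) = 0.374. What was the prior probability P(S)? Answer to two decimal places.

P(S) = 0.06

In odds form, posterior odds = prior odds × likelihood ratio, so prior odds = posterior odds ÷ LR.
Posterior odds = 0.374/(1−0.374) = 0.5974. LR = 0.75/0.08 = 9.3750.
Prior odds = 0.5974/9.3750 = 0.0637, so P(S) = 0.0637/(1+0.0637) ≈ 0.06.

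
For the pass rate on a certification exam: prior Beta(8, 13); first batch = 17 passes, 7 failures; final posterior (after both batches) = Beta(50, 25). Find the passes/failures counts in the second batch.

Because Beta–binomial updating is additive in the counts, the combined data contributed (α_post−α_prior, β_post−β_prior) successes and failures.
Total across both batches: 50−8=42 passes, 25−13=12 failures.
Subtract the first batch: 42−17=25 passes and 12−7=5 failures.

25 passes and 5 failures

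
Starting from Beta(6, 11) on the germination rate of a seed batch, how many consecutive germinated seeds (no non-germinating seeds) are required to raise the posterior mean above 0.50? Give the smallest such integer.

k = 6

After k germinated seeds and 0 non-germinating seeds the posterior is Beta(6+k, 11), with mean (6+k)/(6+11+k).
Set (6+k)/(17+k) > 0.50 and solve: k > (0.50·17 − 6)/(1 − 0.50) = 5.000.
The smallest integer exceeding 5.000 is 6.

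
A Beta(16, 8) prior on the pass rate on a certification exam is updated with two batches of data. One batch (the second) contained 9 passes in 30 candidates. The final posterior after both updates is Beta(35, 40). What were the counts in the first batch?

10 passes and 11 failures

Sequential conjugate updates are equivalent to a single update on the pooled data, so total successes = posterior α − prior α and total failures = posterior β − prior β.
Total across both batches: 35−16=19 passes, 40−8=32 failures.
Subtract the second batch: 19−9=10 passes and 32−21=11 failures.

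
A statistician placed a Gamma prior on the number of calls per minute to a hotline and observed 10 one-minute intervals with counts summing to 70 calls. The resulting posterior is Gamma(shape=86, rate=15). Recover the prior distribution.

A Gamma(α, β) prior (rate parametrization) on a Poisson rate with n observations summing to S gives posterior Gamma(α+S, β+n).
So α = 86 − 70 = 16 and β = 15 − 10 = 5.

Gamma(shape=16, rate=5)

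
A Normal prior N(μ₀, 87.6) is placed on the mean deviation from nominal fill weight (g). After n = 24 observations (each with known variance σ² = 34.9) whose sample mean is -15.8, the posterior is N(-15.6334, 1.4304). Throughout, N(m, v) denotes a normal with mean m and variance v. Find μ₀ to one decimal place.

The posterior mean is a precision-weighted average: μ_n = (τ₀μ₀ + τ_data·x̄)/(τ₀+τ_data), with τ₀=1/σ₀² and τ_data=n/σ².
Here τ₀ = 1/87.6 = 0.011416 and τ_data = 24/34.9 = 0.687679, so τ_n = 0.699095.
Rearranging for μ₀: μ₀ = (μ_n·τ_n − τ_data·x̄)/τ₀ = (-15.6334·0.699095 − 0.687679·-15.8) / 0.011416 = -0.063904/0.011416 ≈ -5.6.

μ₀ = -5.6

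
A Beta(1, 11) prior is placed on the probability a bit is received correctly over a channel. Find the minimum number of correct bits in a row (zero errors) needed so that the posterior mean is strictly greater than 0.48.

After k correct bits and 0 errors the posterior is Beta(1+k, 11), with mean (1+k)/(1+11+k).
Set (1+k)/(12+k) > 0.48 and solve: k > (0.48·12 − 1)/(1 − 0.48) = 9.154.
The smallest integer exceeding 9.154 is 10, and checking k=10: (11)/(22) = 0.5000 > 0.48.

k = 10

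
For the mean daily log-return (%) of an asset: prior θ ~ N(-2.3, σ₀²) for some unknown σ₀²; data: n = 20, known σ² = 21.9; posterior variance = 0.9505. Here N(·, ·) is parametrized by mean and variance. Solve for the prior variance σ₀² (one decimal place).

σ₀² = 7.2

Posterior precision equals prior precision plus data precision: 1/σ_n² = 1/σ₀² + n/σ².
So 1/σ₀² = 1/0.9505 − 20/21.9 = 1.052078 − 0.913242 = 0.138836.
Hence σ₀² = 1/0.138836 ≈ 7.2.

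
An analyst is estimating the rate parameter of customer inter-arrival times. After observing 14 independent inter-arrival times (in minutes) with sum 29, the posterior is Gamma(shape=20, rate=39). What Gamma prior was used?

Gamma(shape=6, rate=10)

For an exponential likelihood with a Gamma(α, β) prior on the rate, n observations with total T give posterior Gamma(α+n, β+T).
So α = 20 − 14 = 6 and β = 39 − 29 = 10.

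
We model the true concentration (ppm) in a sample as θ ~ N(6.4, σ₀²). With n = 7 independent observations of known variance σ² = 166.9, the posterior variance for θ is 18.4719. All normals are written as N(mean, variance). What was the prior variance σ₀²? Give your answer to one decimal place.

Posterior precision equals prior precision plus data precision: 1/σ_n² = 1/σ₀² + n/σ².
So 1/σ₀² = 1/18.4719 − 7/166.9 = 0.054136 − 0.041941 = 0.012195.
Hence σ₀² = 1/0.012195 ≈ 82.0.

σ₀² = 82.0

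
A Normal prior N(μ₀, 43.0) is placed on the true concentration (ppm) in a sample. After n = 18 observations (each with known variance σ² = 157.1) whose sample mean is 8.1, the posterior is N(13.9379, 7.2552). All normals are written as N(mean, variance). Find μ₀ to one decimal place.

μ₀ = 42.7

The posterior mean is a precision-weighted average: μ_n = (τ₀μ₀ + τ_data·x̄)/(τ₀+τ_data), with τ₀=1/σ₀² and τ_data=n/σ².
Here τ₀ = 1/43.0 = 0.023256 and τ_data = 18/157.1 = 0.114577, so τ_n = 0.137833.
Rearranging for μ₀: μ₀ = (μ_n·τ_n − τ_data·x̄)/τ₀ = (13.9379·0.137833 − 0.114577·8.1) / 0.023256 = 0.993029/0.023256 ≈ 42.7.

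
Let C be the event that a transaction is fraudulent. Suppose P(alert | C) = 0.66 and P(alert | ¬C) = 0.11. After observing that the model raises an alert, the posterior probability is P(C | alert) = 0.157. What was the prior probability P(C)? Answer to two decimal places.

Bayes' rule in odds form gives O(C|E) = O(C)·[P(E|C)/P(E|¬C)], hence O(C) = O(C|E)/LR.
Posterior odds = 0.157/(1−0.157) = 0.1862. LR = 0.66/0.11 = 6.0000.
Prior odds = 0.1862/6.0000 = 0.0310, so P(C) = 0.0310/(1+0.0310) ≈ 0.03.

P(C) = 0.03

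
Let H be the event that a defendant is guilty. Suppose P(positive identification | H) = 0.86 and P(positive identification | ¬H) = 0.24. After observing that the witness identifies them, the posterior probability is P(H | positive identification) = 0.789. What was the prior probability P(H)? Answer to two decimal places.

In odds form, posterior odds = prior odds × likelihood ratio, so prior odds = posterior odds ÷ LR.
Posterior odds = 0.789/(1−0.789) = 3.7393. LR = 0.86/0.24 = 3.5833.
Prior odds = 3.7393/3.5833 = 1.0435, so P(H) = 1.0435/(1+1.0435) ≈ 0.51.

P(H) = 0.51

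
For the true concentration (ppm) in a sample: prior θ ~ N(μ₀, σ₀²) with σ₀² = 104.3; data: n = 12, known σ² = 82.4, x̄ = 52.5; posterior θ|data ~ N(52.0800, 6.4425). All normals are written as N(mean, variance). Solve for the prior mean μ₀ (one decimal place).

μ₀ = 45.7

With known observation variance, the Normal–Normal posterior has precision τ_n = τ₀ + n/σ² and mean μ_n = (τ₀μ₀ + (n/σ²)x̄)/τ_n.
Here τ₀ = 1/104.3 = 0.009588 and τ_data = 12/82.4 = 0.145631, so τ_n = 0.155219.
Rearranging for μ₀: μ₀ = (μ_n·τ_n − τ_data·x̄)/τ₀ = (52.0800·0.155219 − 0.145631·52.5) / 0.009588 = 0.438178/0.009588 ≈ 45.7.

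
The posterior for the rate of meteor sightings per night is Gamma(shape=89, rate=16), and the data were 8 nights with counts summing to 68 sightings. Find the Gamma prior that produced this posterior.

Gamma(shape=21, rate=8)

A Gamma(α, β) prior (rate parametrization) on a Poisson rate with n observations summing to S gives posterior Gamma(α+S, β+n).
So α = 89 − 68 = 21 and β = 16 − 8 = 8.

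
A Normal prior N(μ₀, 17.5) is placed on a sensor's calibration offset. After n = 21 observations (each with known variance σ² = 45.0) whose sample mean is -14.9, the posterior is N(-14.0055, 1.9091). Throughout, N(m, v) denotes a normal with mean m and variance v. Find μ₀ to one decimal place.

With known observation variance, the Normal–Normal posterior has precision τ_n = τ₀ + n/σ² and mean μ_n = (τ₀μ₀ + (n/σ²)x̄)/τ_n.
Here τ₀ = 1/17.5 = 0.057143 and τ_data = 21/45.0 = 0.466667, so τ_n = 0.523810.
Rearranging for μ₀: μ₀ = (μ_n·τ_n − τ_data·x̄)/τ₀ = (-14.0055·0.523810 − 0.466667·-14.9) / 0.057143 = -0.382883/0.057143 ≈ -6.7.

μ₀ = -6.7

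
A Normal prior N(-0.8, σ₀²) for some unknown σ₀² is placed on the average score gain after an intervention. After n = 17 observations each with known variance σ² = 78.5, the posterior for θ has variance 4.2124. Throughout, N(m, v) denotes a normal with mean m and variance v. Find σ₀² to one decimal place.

Posterior precision equals prior precision plus data precision: 1/σ_n² = 1/σ₀² + n/σ².
So 1/σ₀² = 1/4.2124 − 17/78.5 = 0.237394 − 0.216561 = 0.020833.
Hence σ₀² = 1/0.020833 ≈ 48.0.

σ₀² = 48.0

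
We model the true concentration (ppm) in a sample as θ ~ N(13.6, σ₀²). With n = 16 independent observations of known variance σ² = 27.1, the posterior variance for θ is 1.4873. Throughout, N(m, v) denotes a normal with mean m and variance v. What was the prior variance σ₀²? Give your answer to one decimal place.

For the Normal–Normal model with known σ², precisions add: τ_n = τ₀ + n/σ².
So 1/σ₀² = 1/1.4873 − 16/27.1 = 0.672359 − 0.590406 = 0.081953.
Hence σ₀² = 1/0.081953 ≈ 12.2.

σ₀² = 12.2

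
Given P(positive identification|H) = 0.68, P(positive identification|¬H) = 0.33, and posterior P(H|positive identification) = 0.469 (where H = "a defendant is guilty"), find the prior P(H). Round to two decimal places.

P(H) = 0.30

Bayes' rule in odds form gives O(H|E) = O(H)·[P(E|H)/P(E|¬H)], hence O(H) = O(H|E)/LR.
Posterior odds = 0.469/(1−0.469) = 0.8832. LR = 0.68/0.33 = 2.0606.
Prior odds = 0.8832/2.0606 = 0.4286, so P(H) = 0.4286/(1+0.4286) ≈ 0.30.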